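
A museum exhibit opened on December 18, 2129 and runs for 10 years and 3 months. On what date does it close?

Counting forward 10 years and 3 months from December 18, 2129.
+10 years → 2139; month 12 + 3 = 15, which is month 3 of year 2140 → March 2140.
Day 18 is valid in March, giving March 18, 2140.

March 18, 2140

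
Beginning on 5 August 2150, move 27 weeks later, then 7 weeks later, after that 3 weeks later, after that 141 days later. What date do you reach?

September 9, 2151

Counting forward 27 weeks (= 189 days) from August 5, 2150:
August has 31 days, so 31 − 5 = 26 days remain after August 5, 2150; 189 − 26 = 163 left.
September 2150 has 30 days: 163 − 30 = 133 left.
October 2150 has 31 days: 133 − 31 = 102 left.
November 2150 has 30 days: 102 − 30 = 72 left.
December 2150 has 31 days: 72 − 31 = 41 left.
January 2151 has 31 days: 41 − 31 = 10 left.
10 days into February 2151 → February 10, 2151.
Advancing 7 weeks (= 49 days) from February 10, 2151:
February has 28 days, so 28 − 10 = 18 days remain after February 10, 2151; 49 − 18 = 31 left.
31 days into March 2151 → March 31, 2151.
Advancing 3 weeks (= 21 days) from March 31, 2151:
March has 31 days, so 31 − 31 = 0 days remain after March 31, 2151; 21 − 0 = 21 left.
21 days into April 2151 → April 21, 2151.
Adding 141 days from April 21, 2151:
April has 30 days, so 30 − 21 = 9 days remain after April 21, 2151; 141 − 9 = 132 left.
May 2151 has 31 days: 132 − 31 = 101 left.
June 2151 has 30 days: 101 − 30 = 71 left.
July 2151 has 31 days: 71 − 31 = 40 left.
August 2151 has 31 days: 40 − 31 = 9 left.
9 days into September 2151 → September 9, 2151.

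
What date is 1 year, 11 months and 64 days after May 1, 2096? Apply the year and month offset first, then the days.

June 4, 2098

Adding 1 year, 11 months and 64 days from May 1, 2096: first the month/year part, then the days.
+1 year → 2097; month 5 + 11 = 16, which is month 4 of year 2098 → April 2098.
Day 1 is valid in April, giving April 1, 2098.
Now add 64 days from April 1, 2098.
April has 30 days, so 30 − 1 = 29 days remain after April 1, 2098; 64 − 29 = 35 left.
May 2098 has 31 days: 35 − 31 = 4 left.
4 days into June 2098 → June 4, 2098.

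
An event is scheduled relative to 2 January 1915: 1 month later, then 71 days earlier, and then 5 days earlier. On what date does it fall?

Adding 1 month from January 2, 1915:
month 1 + 1 = 2 → February 1915.
Day 2 is valid in February, giving February 2, 1915.
Going back 71 days from February 2, 1915:
Going back 2 days from February 2, 1915 reaches the end of the previous month; 71 − 2 = 69 left.
January 1915 has 31 days: 69 − 31 = 38 left.
December 1914 has 31 days: 38 − 31 = 7 left.
November 1914 has 30 days; 30 − 7 = 23 → November 23, 1914.
Subtracting 5 days from November 23, 1914:
23 − 5 = 18, still in November 1914.

November 18, 1914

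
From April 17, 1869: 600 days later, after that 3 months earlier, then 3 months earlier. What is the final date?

Adding 600 days from April 17, 1869:
April has 30 days, so 30 − 17 = 13 days remain after April 17, 1869; 600 − 13 = 587 left.
May 1869 has 31 days: 587 − 31 = 556 left.
June 1869 has 30 days: 556 − 30 = 526 left.
July 1869 has 31 days: 526 − 31 = 495 left.
August 1869 has 31 days: 495 − 31 = 464 left.
September 1869 has 30 days: 464 − 30 = 434 left.
October 1869 has 31 days: 434 − 31 = 403 left.
November 1869 has 30 days: 403 − 30 = 373 left.
December 1869 has 31 days: 373 − 31 = 342 left.
January 1870 has 31 days: 342 − 31 = 311 left.
February 1870 has 28 days (1870 is not a leap year): 311 − 28 = 283 left.
March 1870 has 31 days: 283 − 31 = 252 left.
April 1870 has 30 days: 252 − 30 = 222 left.
May 1870 has 31 days: 222 − 31 = 191 left.
June 1870 has 30 days: 191 − 30 = 161 left.
July 1870 has 31 days: 161 − 31 = 130 left.
August 1870 has 31 days: 130 − 31 = 99 left.
September 1870 has 30 days: 99 − 30 = 69 left.
October 1870 has 31 days: 69 − 31 = 38 left.
November 1870 has 30 days: 38 − 30 = 8 left.
8 days into December 1870 → December 8, 1870.
Going back 3 months from December 8, 1870:
month 12 − 3 = 9 → September 1870.
Day 8 is valid in September, giving September 8, 1870.
Going back 3 months from September 8, 1870:
month 9 − 3 = 6 → June 1870.
Day 8 is valid in June, giving June 8, 1870.

June 8, 1870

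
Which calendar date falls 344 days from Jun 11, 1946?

Counting forward 344 days from June 11, 1946.
June has 30 days, so 30 − 11 = 19 days remain after June 11, 1946; 344 − 19 = 325 left.
July 1946 has 31 days: 325 − 31 = 294 left.
August 1946 has 31 days: 294 − 31 = 263 left.
September 1946 has 30 days: 263 − 30 = 233 left.
October 1946 has 31 days: 233 − 31 = 202 left.
November 1946 has 30 days: 202 − 30 = 172 left.
December 1946 has 31 days: 172 − 31 = 141 left.
January 1947 has 31 days: 141 − 31 = 110 left.
February 1947 has 28 days (1947 is not a leap year): 110 − 28 = 82 left.
March 1947 has 31 days: 82 − 31 = 51 left.
April 1947 has 30 days: 51 − 30 = 21 left.
21 days into May 1947 → May 21, 1947.

May 21, 1947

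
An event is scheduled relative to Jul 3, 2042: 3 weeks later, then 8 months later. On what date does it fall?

March 24, 2043

Adding 3 weeks (= 21 days) from July 3, 2042:
July has 31 days; 3 + 21 = 24, still in July.
Advancing 8 months from July 24, 2042:
month 7 + 8 = 15, which is month 3 of year 2043 → March 2043.
Day 24 is valid in March, giving March 24, 2043.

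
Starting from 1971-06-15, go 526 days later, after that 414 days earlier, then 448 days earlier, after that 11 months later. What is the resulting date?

June 14, 1971

Counting forward 526 days from June 15, 1971:
June has 30 days, so 30 − 15 = 15 days remain after June 15, 1971; 526 − 15 = 511 left.
July 1971 has 31 days: 511 − 31 = 480 left.
August 1971 has 31 days: 480 − 31 = 449 left.
September 1971 has 30 days: 449 − 30 = 419 left.
October 1971 has 31 days: 419 − 31 = 388 left.
November 1971 has 30 days: 388 − 30 = 358 left.
December 1971 has 31 days: 358 − 31 = 327 left.
January 1972 has 31 days: 327 − 31 = 296 left.
February 1972 has 29 days (1972 is a leap year): 296 − 29 = 267 left.
March 1972 has 31 days: 267 − 31 = 236 left.
April 1972 has 30 days: 236 − 30 = 206 left.
May 1972 has 31 days: 206 − 31 = 175 left.
June 1972 has 30 days: 175 − 30 = 145 left.
July 1972 has 31 days: 145 − 31 = 114 left.
August 1972 has 31 days: 114 − 31 = 83 left.
September 1972 has 30 days: 83 − 30 = 53 left.
October 1972 has 31 days: 53 − 31 = 22 left.
22 days into November 1972 → November 22, 1972.
Subtracting 414 days from November 22, 1972:
Going back 22 days from November 22, 1972 reaches the end of the previous month; 414 − 22 = 392 left.
October 1972 has 31 days: 392 − 31 = 361 left.
September 1972 has 30 days: 361 − 30 = 331 left.
August 1972 has 31 days: 331 − 31 = 300 left.
July 1972 has 31 days: 300 − 31 = 269 left.
June 1972 has 30 days: 269 − 30 = 239 left.
May 1972 has 31 days: 239 − 31 = 208 left.
April 1972 has 30 days: 208 − 30 = 178 left.
March 1972 has 31 days: 178 − 31 = 147 left.
February 1972 has 29 days (1972 is a leap year): 147 − 29 = 118 left.
January 1972 has 31 days: 118 − 31 = 87 left.
December 1971 has 31 days: 87 − 31 = 56 left.
November 1971 has 30 days: 56 − 30 = 26 left.
October 1971 has 31 days; 31 − 26 = 5 → October 5, 1971.
Subtracting 448 days from October 5, 1971:
Going back 5 days from October 5, 1971 reaches the end of the previous month; 448 − 5 = 443 left.
September 1971 has 30 days: 443 − 30 = 413 left.
August 1971 has 31 days: 413 − 31 = 382 left.
July 1971 has 31 days: 382 − 31 = 351 left.
June 1971 has 30 days: 351 − 30 = 321 left.
May 1971 has 31 days: 321 − 31 = 290 left.
April 1971 has 30 days: 290 − 30 = 260 left.
March 1971 has 31 days: 260 − 31 = 229 left.
February 1971 has 28 days (1971 is not a leap year): 229 − 28 = 201 left.
January 1971 has 31 days: 201 − 31 = 170 left.
December 1970 has 31 days: 170 − 31 = 139 left.
November 1970 has 30 days: 139 − 30 = 109 left.
October 1970 has 31 days: 109 − 31 = 78 left.
September 1970 has 30 days: 78 − 30 = 48 left.
August 1970 has 31 days: 48 − 31 = 17 left.
July 1970 has 31 days; 31 − 17 = 14 → July 14, 1970.
Counting forward 11 months from July 14, 1970:
month 7 + 11 = 18, which is month 6 of year 1971 → June 1971.
Day 14 is valid in June, giving June 14, 1971.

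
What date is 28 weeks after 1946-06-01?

December 14, 1946

Advancing 28 weeks = 196 days from June 1, 1946.
June has 30 days, so 30 − 1 = 29 days remain after June 1, 1946; 196 − 29 = 167 left.
July 1946 has 31 days: 167 − 31 = 136 left.
August 1946 has 31 days: 136 − 31 = 105 left.
September 1946 has 30 days: 105 − 30 = 75 left.
October 1946 has 31 days: 75 − 31 = 44 left.
November 1946 has 30 days: 44 − 30 = 14 left.
14 days into December 1946 → December 14, 1946.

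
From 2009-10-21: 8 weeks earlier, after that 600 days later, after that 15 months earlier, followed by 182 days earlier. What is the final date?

Going back 8 weeks (= 56 days) from October 21, 2009:
Going back 21 days from October 21, 2009 reaches the end of the previous month; 56 − 21 = 35 left.
September 2009 has 30 days: 35 − 30 = 5 left.
August 2009 has 31 days; 31 − 5 = 26 → August 26, 2009.
Advancing 600 days from August 26, 2009:
August has 31 days, so 31 − 26 = 5 days remain after August 26, 2009; 600 − 5 = 595 left.
September 2009 has 30 days: 595 − 30 = 565 left.
October 2009 has 31 days: 565 − 31 = 534 left.
November 2009 has 30 days: 534 − 30 = 504 left.
December 2009 has 31 days: 504 − 31 = 473 left.
January 2010 has 31 days: 473 − 31 = 442 left.
February 2010 has 28 days (2010 is not a leap year): 442 − 28 = 414 left.
March 2010 has 31 days: 414 − 31 = 383 left.
April 2010 has 30 days: 383 − 30 = 353 left.
May 2010 has 31 days: 353 − 31 = 322 left.
June 2010 has 30 days: 322 − 30 = 292 left.
July 2010 has 31 days: 292 − 31 = 261 left.
August 2010 has 31 days: 261 − 31 = 230 left.
September 2010 has 30 days: 230 − 30 = 200 left.
October 2010 has 31 days: 200 − 31 = 169 left.
November 2010 has 30 days: 169 − 30 = 139 left.
December 2010 has 31 days: 139 − 31 = 108 left.
January 2011 has 31 days: 108 − 31 = 77 left.
February 2011 has 28 days (2011 is not a leap year): 77 − 28 = 49 left.
March 2011 has 31 days: 49 − 31 = 18 left.
18 days into April 2011 → April 18, 2011.
Going back 15 months from April 18, 2011:
month 4 − 15 = -11, which is month 1 of year 2010 → January 2010.
Day 18 is valid in January, giving January 18, 2010.
Subtracting 182 days from January 18, 2010:
Going back 18 days from January 18, 2010 reaches the end of the previous month; 182 − 18 = 164 left.
December 2009 has 31 days: 164 − 31 = 133 left.
November 2009 has 30 days: 133 − 30 = 103 left.
October 2009 has 31 days: 103 − 31 = 72 left.
September 2009 has 30 days: 72 − 30 = 42 left.
August 2009 has 31 days: 42 − 31 = 11 left.
July 2009 has 31 days; 31 − 11 = 20 → July 20, 2009.

July 20, 2009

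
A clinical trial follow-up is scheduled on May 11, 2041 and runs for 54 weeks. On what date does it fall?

May 24, 2042

Advancing 54 weeks = 378 days from May 11, 2041.
May has 31 days, so 31 − 11 = 20 days remain after May 11, 2041; 378 − 20 = 358 left.
June 2041 has 30 days: 358 − 30 = 328 left.
July 2041 has 31 days: 328 − 31 = 297 left.
August 2041 has 31 days: 297 − 31 = 266 left.
September 2041 has 30 days: 266 − 30 = 236 left.
October 2041 has 31 days: 236 − 31 = 205 left.
November 2041 has 30 days: 205 − 30 = 175 left.
December 2041 has 31 days: 175 − 31 = 144 left.
January 2042 has 31 days: 144 − 31 = 113 left.
February 2042 has 28 days (2042 is not a leap year): 113 − 28 = 85 left.
March 2042 has 31 days: 85 − 31 = 54 left.
April 2042 has 30 days: 54 − 30 = 24 left.
24 days into May 2042 → May 24, 2042.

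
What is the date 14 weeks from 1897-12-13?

March 21, 1898

Counting forward 14 weeks = 98 days from December 13, 1897.
December has 31 days, so 31 − 13 = 18 days remain after December 13, 1897; 98 − 18 = 80 left.
January 1898 has 31 days: 80 − 31 = 49 left.
February 1898 has 28 days (1898 is not a leap year): 49 − 28 = 21 left.
21 days into March 1898 → March 21, 1898.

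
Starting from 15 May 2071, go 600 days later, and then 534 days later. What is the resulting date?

June 22, 2074

Adding 600 days from May 15, 2071:
May has 31 days, so 31 − 15 = 16 days remain after May 15, 2071; 600 − 16 = 584 left.
June 2071 has 30 days: 584 − 30 = 554 left.
July 2071 has 31 days: 554 − 31 = 523 left.
August 2071 has 31 days: 523 − 31 = 492 left.
September 2071 has 30 days: 492 − 30 = 462 left.
October 2071 has 31 days: 462 − 31 = 431 left.
November 2071 has 30 days: 431 − 30 = 401 left.
December 2071 has 31 days: 401 − 31 = 370 left.
January 2072 has 31 days: 370 − 31 = 339 left.
February 2072 has 29 days (2072 is a leap year): 339 − 29 = 310 left.
March 2072 has 31 days: 310 − 31 = 279 left.
April 2072 has 30 days: 279 − 30 = 249 left.
May 2072 has 31 days: 249 − 31 = 218 left.
June 2072 has 30 days: 218 − 30 = 188 left.
July 2072 has 31 days: 188 − 31 = 157 left.
August 2072 has 31 days: 157 − 31 = 126 left.
September 2072 has 30 days: 126 − 30 = 96 left.
October 2072 has 31 days: 96 − 31 = 65 left.
November 2072 has 30 days: 65 − 30 = 35 left.
December 2072 has 31 days: 35 − 31 = 4 left.
4 days into January 2073 → January 4, 2073.
Adding 534 days from January 4, 2073:
January has 31 days, so 31 − 4 = 27 days remain after January 4, 2073; 534 − 27 = 507 left.
February 2073 has 28 days (2073 is not a leap year): 507 − 28 = 479 left.
March 2073 has 31 days: 479 − 31 = 448 left.
April 2073 has 30 days: 448 − 30 = 418 left.
May 2073 has 31 days: 418 − 31 = 387 left.
June 2073 has 30 days: 387 − 30 = 357 left.
July 2073 has 31 days: 357 − 31 = 326 left.
August 2073 has 31 days: 326 − 31 = 295 left.
September 2073 has 30 days: 295 − 30 = 265 left.
October 2073 has 31 days: 265 − 31 = 234 left.
November 2073 has 30 days: 234 − 30 = 204 left.
December 2073 has 31 days: 204 − 31 = 173 left.
January 2074 has 31 days: 173 − 31 = 142 left.
February 2074 has 28 days (2074 is not a leap year): 142 − 28 = 114 left.
March 2074 has 31 days: 114 − 31 = 83 left.
April 2074 has 30 days: 83 − 30 = 53 left.
May 2074 has 31 days: 53 − 31 = 22 left.
22 days into June 2074 → June 22, 2074.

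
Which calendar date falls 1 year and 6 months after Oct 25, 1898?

April 25, 1900

Adding 1 year and 6 months from October 25, 1898.
+1 year → 1899; month 10 + 6 = 16, which is month 4 of year 1900 → April 1900.
Day 25 is valid in April, giving April 25, 1900.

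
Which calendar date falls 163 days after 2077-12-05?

Advancing 163 days from December 5, 2077.
December has 31 days, so 31 − 5 = 26 days remain after December 5, 2077; 163 − 26 = 137 left.
January 2078 has 31 days: 137 − 31 = 106 left.
February 2078 has 28 days (2078 is not a leap year): 106 − 28 = 78 left.
March 2078 has 31 days: 78 − 31 = 47 left.
April 2078 has 30 days: 47 − 30 = 17 left.
17 days into May 2078 → May 17, 2078.

May 17, 2078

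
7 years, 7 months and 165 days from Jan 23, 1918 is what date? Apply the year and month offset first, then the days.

Counting forward 7 years, 7 months and 165 days from January 23, 1918: first the month/year part, then the days.
+7 years → 1925; month 1 + 7 = 8 → August 1925.
Day 23 is valid in August, giving August 23, 1925.
Now add 165 days from August 23, 1925.
August has 31 days, so 31 − 23 = 8 days remain after August 23, 1925; 165 − 8 = 157 left.
September 1925 has 30 days: 157 − 30 = 127 left.
October 1925 has 31 days: 127 − 31 = 96 left.
November 1925 has 30 days: 96 − 30 = 66 left.
December 1925 has 31 days: 66 − 31 = 35 left.
January 1926 has 31 days: 35 − 31 = 4 left.
4 days into February 1926 → February 4, 1926.

February 4, 1926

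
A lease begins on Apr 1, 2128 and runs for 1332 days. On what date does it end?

Adding 1332 days from April 1, 2128.
April has 30 days, so 30 − 1 = 29 days remain after April 1, 2128; 1332 − 29 = 1303 left.
May 2128 has 31 days: 1303 − 31 = 1272 left.
June 2128 has 30 days: 1272 − 30 = 1242 left.
July 2128 has 31 days: 1242 − 31 = 1211 left.
August 2128 has 31 days: 1211 − 31 = 1180 left.
September 2128 has 30 days: 1180 − 30 = 1150 left.
October 2128 has 31 days: 1150 − 31 = 1119 left.
November 2128 has 30 days: 1119 − 30 = 1089 left.
December 2128 has 31 days: 1089 − 31 = 1058 left.
January 2129 has 31 days: 1058 − 31 = 1027 left.
February 2129 has 28 days (2129 is not a leap year): 1027 − 28 = 999 left.
March 2129 has 31 days: 999 − 31 = 968 left.
April 2129 has 30 days: 968 − 30 = 938 left.
May 2129 has 31 days: 938 − 31 = 907 left.
June 2129 has 30 days: 907 − 30 = 877 left.
July 2129 has 31 days: 877 − 31 = 846 left.
August 2129 has 31 days: 846 − 31 = 815 left.
September 2129 has 30 days: 815 − 30 = 785 left.
October 2129 has 31 days: 785 − 31 = 754 left.
November 2129 has 30 days: 754 − 30 = 724 left.
December 2129 has 31 days: 724 − 31 = 693 left.
January 2130 has 31 days: 693 − 31 = 662 left.
February 2130 has 28 days (2130 is not a leap year): 662 − 28 = 634 left.
March 2130 has 31 days: 634 − 31 = 603 left.
April 2130 has 30 days: 603 − 30 = 573 left.
May 2130 has 31 days: 573 − 31 = 542 left.
June 2130 has 30 days: 542 − 30 = 512 left.
July 2130 has 31 days: 512 − 31 = 481 left.
August 2130 has 31 days: 481 − 31 = 450 left.
September 2130 has 30 days: 450 − 30 = 420 left.
October 2130 has 31 days: 420 − 31 = 389 left.
November 2130 has 30 days: 389 − 30 = 359 left.
December 2130 has 31 days: 359 − 31 = 328 left.
January 2131 has 31 days: 328 − 31 = 297 left.
February 2131 has 28 days (2131 is not a leap year): 297 − 28 = 269 left.
March 2131 has 31 days: 269 − 31 = 238 left.
April 2131 has 30 days: 238 − 30 = 208 left.
May 2131 has 31 days: 208 − 31 = 177 left.
June 2131 has 30 days: 177 − 30 = 147 left.
July 2131 has 31 days: 147 − 31 = 116 left.
August 2131 has 31 days: 116 − 31 = 85 left.
September 2131 has 30 days: 85 − 30 = 55 left.
October 2131 has 31 days: 55 − 31 = 24 left.
24 days into November 2131 → November 24, 2131.

November 24, 2131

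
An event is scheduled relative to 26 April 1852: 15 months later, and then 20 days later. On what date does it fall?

August 15, 1853

Advancing 15 months from April 26, 1852:
month 4 + 15 = 19, which is month 7 of year 1853 → July 1853.
Day 26 is valid in July, giving July 26, 1853.
Counting forward 20 days from July 26, 1853:
July has 31 days, so 31 − 26 = 5 days remain after July 26, 1853; 20 − 5 = 15 left.
15 days into August 1853 → August 15, 1853.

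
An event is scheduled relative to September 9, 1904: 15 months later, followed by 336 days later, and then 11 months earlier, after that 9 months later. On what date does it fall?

September 10, 1906

Advancing 15 months from September 9, 1904:
month 9 + 15 = 24, which is month 12 of year 1905 → December 1905.
Day 9 is valid in December, giving December 9, 1905.
Adding 336 days from December 9, 1905:
December has 31 days, so 31 − 9 = 22 days remain after December 9, 1905; 336 − 22 = 314 left.
January 1906 has 31 days: 314 − 31 = 283 left.
February 1906 has 28 days (1906 is not a leap year): 283 − 28 = 255 left.
March 1906 has 31 days: 255 − 31 = 224 left.
April 1906 has 30 days: 224 − 30 = 194 left.
May 1906 has 31 days: 194 − 31 = 163 left.
June 1906 has 30 days: 163 − 30 = 133 left.
July 1906 has 31 days: 133 − 31 = 102 left.
August 1906 has 31 days: 102 − 31 = 71 left.
September 1906 has 30 days: 71 − 30 = 41 left.
October 1906 has 31 days: 41 − 31 = 10 left.
10 days into November 1906 → November 10, 1906.
Counting back 11 months from November 10, 1906:
month 11 − 11 = 0, which is month 12 of year 1905 → December 1905.
Day 10 is valid in December, giving December 10, 1905.
Adding 9 months from December 10, 1905:
month 12 + 9 = 21, which is month 9 of year 1906 → September 1906.
Day 10 is valid in September, giving September 10, 1906.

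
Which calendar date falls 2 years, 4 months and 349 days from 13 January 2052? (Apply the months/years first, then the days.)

Counting forward 2 years, 4 months and 349 days from January 13, 2052: first the month/year part, then the days.
+2 years → 2054; month 1 + 4 = 5 → May 2054.
Day 13 is valid in May, giving May 13, 2054.
Now add 349 days from May 13, 2054.
May has 31 days, so 31 − 13 = 18 days remain after May 13, 2054; 349 − 18 = 331 left.
June 2054 has 30 days: 331 − 30 = 301 left.
July 2054 has 31 days: 301 − 31 = 270 left.
August 2054 has 31 days: 270 − 31 = 239 left.
September 2054 has 30 days: 239 − 30 = 209 left.
October 2054 has 31 days: 209 − 31 = 178 left.
November 2054 has 30 days: 178 − 30 = 148 left.
December 2054 has 31 days: 148 − 31 = 117 left.
January 2055 has 31 days: 117 − 31 = 86 left.
February 2055 has 28 days (2055 is not a leap year): 86 − 28 = 58 left.
March 2055 has 31 days: 58 − 31 = 27 left.
27 days into April 2055 → April 27, 2055.

April 27, 2055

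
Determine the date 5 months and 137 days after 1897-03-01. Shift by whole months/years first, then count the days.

December 16, 1897

Advancing 5 months and 137 days from March 1, 1897: first the month/year part, then the days.
month 3 + 5 = 8 → August 1897.
Day 1 is valid in August, giving August 1, 1897.
Now add 137 days from August 1, 1897.
August has 31 days, so 31 − 1 = 30 days remain after August 1, 1897; 137 − 30 = 107 left.
September 1897 has 30 days: 107 − 30 = 77 left.
October 1897 has 31 days: 77 − 31 = 46 left.
November 1897 has 30 days: 46 − 30 = 16 left.
16 days into December 1897 → December 16, 1897.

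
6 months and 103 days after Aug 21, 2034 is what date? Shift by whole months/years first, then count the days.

June 4, 2035

Advancing 6 months and 103 days from August 21, 2034: first the month/year part, then the days.
month 8 + 6 = 14, which is month 2 of year 2035 → February 2035.
Day 21 is valid in February, giving February 21, 2035.
Now add 103 days from February 21, 2035.
February has 28 days, so 28 − 21 = 7 days remain after February 21, 2035; 103 − 7 = 96 left.
March 2035 has 31 days: 96 − 31 = 65 left.
April 2035 has 30 days: 65 − 30 = 35 left.
May 2035 has 31 days: 35 − 31 = 4 left.
4 days into June 2035 → June 4, 2035.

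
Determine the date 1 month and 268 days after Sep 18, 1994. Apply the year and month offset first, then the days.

Adding 1 month and 268 days from September 18, 1994: first the month/year part, then the days.
month 9 + 1 = 10 → October 1994.
Day 18 is valid in October, giving October 18, 1994.
Now add 268 days from October 18, 1994.
October has 31 days, so 31 − 18 = 13 days remain after October 18, 1994; 268 − 13 = 255 left.
November 1994 has 30 days: 255 − 30 = 225 left.
December 1994 has 31 days: 225 − 31 = 194 left.
January 1995 has 31 days: 194 − 31 = 163 left.
February 1995 has 28 days (1995 is not a leap year): 163 − 28 = 135 left.
March 1995 has 31 days: 135 − 31 = 104 left.
April 1995 has 30 days: 104 − 30 = 74 left.
May 1995 has 31 days: 74 − 31 = 43 left.
June 1995 has 30 days: 43 − 30 = 13 left.
13 days into July 1995 → July 13, 1995.

July 13, 1995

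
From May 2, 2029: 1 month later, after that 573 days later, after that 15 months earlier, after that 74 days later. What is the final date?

December 10, 2029

Adding 1 month from May 2, 2029:
month 5 + 1 = 6 → June 2029.
Day 2 is valid in June, giving June 2, 2029.
Advancing 573 days from June 2, 2029:
June has 30 days, so 30 − 2 = 28 days remain after June 2, 2029; 573 − 28 = 545 left.
July 2029 has 31 days: 545 − 31 = 514 left.
August 2029 has 31 days: 514 − 31 = 483 left.
September 2029 has 30 days: 483 − 30 = 453 left.
October 2029 has 31 days: 453 − 31 = 422 left.
November 2029 has 30 days: 422 − 30 = 392 left.
December 2029 has 31 days: 392 − 31 = 361 left.
January 2030 has 31 days: 361 − 31 = 330 left.
February 2030 has 28 days (2030 is not a leap year): 330 − 28 = 302 left.
March 2030 has 31 days: 302 − 31 = 271 left.
April 2030 has 30 days: 271 − 30 = 241 left.
May 2030 has 31 days: 241 − 31 = 210 left.
June 2030 has 30 days: 210 − 30 = 180 left.
July 2030 has 31 days: 180 − 31 = 149 left.
August 2030 has 31 days: 149 − 31 = 118 left.
September 2030 has 30 days: 118 − 30 = 88 left.
October 2030 has 31 days: 88 − 31 = 57 left.
November 2030 has 30 days: 57 − 30 = 27 left.
27 days into December 2030 → December 27, 2030.
Going back 15 months from December 27, 2030:
month 12 − 15 = -3, which is month 9 of year 2029 → September 2029.
Day 27 is valid in September, giving September 27, 2029.
Counting forward 74 days from September 27, 2029:
September has 30 days, so 30 − 27 = 3 days remain after September 27, 2029; 74 − 3 = 71 left.
October 2029 has 31 days: 71 − 31 = 40 left.
November 2029 has 30 days: 40 − 30 = 10 left.
10 days into December 2029 → December 10, 2029.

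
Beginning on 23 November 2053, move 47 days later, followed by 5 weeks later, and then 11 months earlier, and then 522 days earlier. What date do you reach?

Adding 47 days from November 23, 2053:
November has 30 days, so 30 − 23 = 7 days remain after November 23, 2053; 47 − 7 = 40 left.
December 2053 has 31 days: 40 − 31 = 9 left.
9 days into January 2054 → January 9, 2054.
Counting forward 5 weeks (= 35 days) from January 9, 2054:
January has 31 days, so 31 − 9 = 22 days remain after January 9, 2054; 35 − 22 = 13 left.
13 days into February 2054 → February 13, 2054.
Counting back 11 months from February 13, 2054:
month 2 − 11 = -9, which is month 3 of year 2053 → March 2053.
Day 13 is valid in March, giving March 13, 2053.
Subtracting 522 days from March 13, 2053:
Going back 13 days from March 13, 2053 reaches the end of the previous month; 522 − 13 = 509 left.
February 2053 has 28 days (2053 is not a leap year): 509 − 28 = 481 left.
January 2053 has 31 days: 481 − 31 = 450 left.
December 2052 has 31 days: 450 − 31 = 419 left.
November 2052 has 30 days: 419 − 30 = 389 left.
October 2052 has 31 days: 389 − 31 = 358 left.
September 2052 has 30 days: 358 − 30 = 328 left.
August 2052 has 31 days: 328 − 31 = 297 left.
July 2052 has 31 days: 297 − 31 = 266 left.
June 2052 has 30 days: 266 − 30 = 236 left.
May 2052 has 31 days: 236 − 31 = 205 left.
April 2052 has 30 days: 205 − 30 = 175 left.
March 2052 has 31 days: 175 − 31 = 144 left.
February 2052 has 29 days (2052 is a leap year): 144 − 29 = 115 left.
January 2052 has 31 days: 115 − 31 = 84 left.
December 2051 has 31 days: 84 − 31 = 53 left.
November 2051 has 30 days: 53 − 30 = 23 left.
October 2051 has 31 days; 31 − 23 = 8 → October 8, 2051.

October 8, 2051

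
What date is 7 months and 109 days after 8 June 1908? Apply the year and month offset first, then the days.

Adding 7 months and 109 days from June 8, 1908: first the month/year part, then the days.
month 6 + 7 = 13, which is month 1 of year 1909 → January 1909.
Day 8 is valid in January, giving January 8, 1909.
Now add 109 days from January 8, 1909.
January has 31 days, so 31 − 8 = 23 days remain after January 8, 1909; 109 − 23 = 86 left.
February 1909 has 28 days (1909 is not a leap year): 86 − 28 = 58 left.
March 1909 has 31 days: 58 − 31 = 27 left.
27 days into April 1909 → April 27, 1909.

April 27, 1909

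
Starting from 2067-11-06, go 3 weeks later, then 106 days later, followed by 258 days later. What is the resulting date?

Adding 3 weeks (= 21 days) from November 6, 2067:
November has 30 days; 6 + 21 = 27, still in November.
Counting forward 106 days from November 27, 2067:
November has 30 days, so 30 − 27 = 3 days remain after November 27, 2067; 106 − 3 = 103 left.
December 2067 has 31 days: 103 − 31 = 72 left.
January 2068 has 31 days: 72 − 31 = 41 left.
February 2068 has 29 days (2068 is a leap year): 41 − 29 = 12 left.
12 days into March 2068 → March 12, 2068.
Adding 258 days from March 12, 2068:
March has 31 days, so 31 − 12 = 19 days remain after March 12, 2068; 258 − 19 = 239 left.
April 2068 has 30 days: 239 − 30 = 209 left.
May 2068 has 31 days: 209 − 31 = 178 left.
June 2068 has 30 days: 178 − 30 = 148 left.
July 2068 has 31 days: 148 − 31 = 117 left.
August 2068 has 31 days: 117 − 31 = 86 left.
September 2068 has 30 days: 86 − 30 = 56 left.
October 2068 has 31 days: 56 − 31 = 25 left.
25 days into November 2068 → November 25, 2068.

November 25, 2068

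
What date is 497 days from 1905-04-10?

August 20, 1906

Counting forward 497 days from April 10, 1905.
April has 30 days, so 30 − 10 = 20 days remain after April 10, 1905; 497 − 20 = 477 left.
May 1905 has 31 days: 477 − 31 = 446 left.
June 1905 has 30 days: 446 − 30 = 416 left.
July 1905 has 31 days: 416 − 31 = 385 left.
August 1905 has 31 days: 385 − 31 = 354 left.
September 1905 has 30 days: 354 − 30 = 324 left.
October 1905 has 31 days: 324 − 31 = 293 left.
November 1905 has 30 days: 293 − 30 = 263 left.
December 1905 has 31 days: 263 − 31 = 232 left.
January 1906 has 31 days: 232 − 31 = 201 left.
February 1906 has 28 days (1906 is not a leap year): 201 − 28 = 173 left.
March 1906 has 31 days: 173 − 31 = 142 left.
April 1906 has 30 days: 142 − 30 = 112 left.
May 1906 has 31 days: 112 − 31 = 81 left.
June 1906 has 30 days: 81 − 30 = 51 left.
July 1906 has 31 days: 51 − 31 = 20 left.
20 days into August 1906 → August 20, 1906.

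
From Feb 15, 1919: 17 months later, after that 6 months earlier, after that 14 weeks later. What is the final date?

April 22, 1920

Advancing 17 months from February 15, 1919:
month 2 + 17 = 19, which is month 7 of year 1920 → July 1920.
Day 15 is valid in July, giving July 15, 1920.
Subtracting 6 months from July 15, 1920:
month 7 − 6 = 1 → January 1920.
Day 15 is valid in January, giving January 15, 1920.
Counting forward 14 weeks (= 98 days) from January 15, 1920:
January has 31 days, so 31 − 15 = 16 days remain after January 15, 1920; 98 − 16 = 82 left.
February 1920 has 29 days (1920 is a leap year): 82 − 29 = 53 left.
March 1920 has 31 days: 53 − 31 = 22 left.
22 days into April 1920 → April 22, 1920.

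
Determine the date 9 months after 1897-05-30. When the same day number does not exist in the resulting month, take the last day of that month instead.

Adding 9 months from May 30, 1897.
month 5 + 9 = 14, which is month 2 of year 1898 → February 1898.
February 1898 has only 28 days (1898 is not a leap year — relevant if February), and the start was day 30, so the date clamps to February 28, 1898.

February 28, 1898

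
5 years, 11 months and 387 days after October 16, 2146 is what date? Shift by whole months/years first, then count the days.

Adding 5 years, 11 months and 387 days from October 16, 2146: first the month/year part, then the days.
+5 years → 2151; month 10 + 11 = 21, which is month 9 of year 2152 → September 2152.
Day 16 is valid in September, giving September 16, 2152.
Now add 387 days from September 16, 2152.
September has 30 days, so 30 − 16 = 14 days remain after September 16, 2152; 387 − 14 = 373 left.
October 2152 has 31 days: 373 − 31 = 342 left.
November 2152 has 30 days: 342 − 30 = 312 left.
December 2152 has 31 days: 312 − 31 = 281 left.
January 2153 has 31 days: 281 − 31 = 250 left.
February 2153 has 28 days (2153 is not a leap year): 250 − 28 = 222 left.
March 2153 has 31 days: 222 − 31 = 191 left.
April 2153 has 30 days: 191 − 30 = 161 left.
May 2153 has 31 days: 161 − 31 = 130 left.
June 2153 has 30 days: 130 − 30 = 100 left.
July 2153 has 31 days: 100 − 31 = 69 left.
August 2153 has 31 days: 69 − 31 = 38 left.
September 2153 has 30 days: 38 − 30 = 8 left.
8 days into October 2153 → October 8, 2153.

October 8, 2153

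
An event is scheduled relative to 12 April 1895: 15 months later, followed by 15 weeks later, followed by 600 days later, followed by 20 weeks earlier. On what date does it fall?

Counting forward 15 months from April 12, 1895:
month 4 + 15 = 19, which is month 7 of year 1896 → July 1896.
Day 12 is valid in July, giving July 12, 1896.
Counting forward 15 weeks (= 105 days) from July 12, 1896:
July has 31 days, so 31 − 12 = 19 days remain after July 12, 1896; 105 − 19 = 86 left.
August 1896 has 31 days: 86 − 31 = 55 left.
September 1896 has 30 days: 55 − 30 = 25 left.
25 days into October 1896 → October 25, 1896.
Advancing 600 days from October 25, 1896:
October has 31 days, so 31 − 25 = 6 days remain after October 25, 1896; 600 − 6 = 594 left.
November 1896 has 30 days: 594 − 30 = 564 left.
December 1896 has 31 days: 564 − 31 = 533 left.
January 1897 has 31 days: 533 − 31 = 502 left.
February 1897 has 28 days (1897 is not a leap year): 502 − 28 = 474 left.
March 1897 has 31 days: 474 − 31 = 443 left.
April 1897 has 30 days: 443 − 30 = 413 left.
May 1897 has 31 days: 413 − 31 = 382 left.
June 1897 has 30 days: 382 − 30 = 352 left.
July 1897 has 31 days: 352 − 31 = 321 left.
August 1897 has 31 days: 321 − 31 = 290 left.
September 1897 has 30 days: 290 − 30 = 260 left.
October 1897 has 31 days: 260 − 31 = 229 left.
November 1897 has 30 days: 229 − 30 = 199 left.
December 1897 has 31 days: 199 − 31 = 168 left.
January 1898 has 31 days: 168 − 31 = 137 left.
February 1898 has 28 days (1898 is not a leap year): 137 − 28 = 109 left.
March 1898 has 31 days: 109 − 31 = 78 left.
April 1898 has 30 days: 78 − 30 = 48 left.
May 1898 has 31 days: 48 − 31 = 17 left.
17 days into June 1898 → June 17, 1898.
Subtracting 20 weeks (= 140 days) from June 17, 1898:
Going back 17 days from June 17, 1898 reaches the end of the previous month; 140 − 17 = 123 left.
May 1898 has 31 days: 123 − 31 = 92 left.
April 1898 has 30 days: 92 − 30 = 62 left.
March 1898 has 31 days: 62 − 31 = 31 left.
February 1898 has 28 days (1898 is not a leap year): 31 − 28 = 3 left.
January 1898 has 31 days; 31 − 3 = 28 → January 28, 1898.

January 28, 1898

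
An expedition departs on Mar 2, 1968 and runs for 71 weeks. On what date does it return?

July 12, 1969

Adding 71 weeks = 497 days from March 2, 1968.
March has 31 days, so 31 − 2 = 29 days remain after March 2, 1968; 497 − 29 = 468 left.
April 1968 has 30 days: 468 − 30 = 438 left.
May 1968 has 31 days: 438 − 31 = 407 left.
June 1968 has 30 days: 407 − 30 = 377 left.
July 1968 has 31 days: 377 − 31 = 346 left.
August 1968 has 31 days: 346 − 31 = 315 left.
September 1968 has 30 days: 315 − 30 = 285 left.
October 1968 has 31 days: 285 − 31 = 254 left.
November 1968 has 30 days: 254 − 30 = 224 left.
December 1968 has 31 days: 224 − 31 = 193 left.
January 1969 has 31 days: 193 − 31 = 162 left.
February 1969 has 28 days (1969 is not a leap year): 162 − 28 = 134 left.
March 1969 has 31 days: 134 − 31 = 103 left.
April 1969 has 30 days: 103 − 30 = 73 left.
May 1969 has 31 days: 73 − 31 = 42 left.
June 1969 has 30 days: 42 − 30 = 12 left.
12 days into July 1969 → July 12, 1969.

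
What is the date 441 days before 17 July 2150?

May 2, 2149

Subtracting 441 days from July 17, 2150.
Going back 17 days from July 17, 2150 reaches the end of the previous month; 441 − 17 = 424 left.
June 2150 has 30 days: 424 − 30 = 394 left.
May 2150 has 31 days: 394 − 31 = 363 left.
April 2150 has 30 days: 363 − 30 = 333 left.
March 2150 has 31 days: 333 − 31 = 302 left.
February 2150 has 28 days (2150 is not a leap year): 302 − 28 = 274 left.
January 2150 has 31 days: 274 − 31 = 243 left.
December 2149 has 31 days: 243 − 31 = 212 left.
November 2149 has 30 days: 212 − 30 = 182 left.
October 2149 has 31 days: 182 − 31 = 151 left.
September 2149 has 30 days: 151 − 30 = 121 left.
August 2149 has 31 days: 121 − 31 = 90 left.
July 2149 has 31 days: 90 − 31 = 59 left.
June 2149 has 30 days: 59 − 30 = 29 left.
May 2149 has 31 days; 31 − 29 = 2 → May 2, 2149.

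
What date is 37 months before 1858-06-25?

May 25, 1855

Subtracting 37 months from June 25, 1858.
month 6 − 37 = -31, which is month 5 of year 1855 → May 1855.
Day 25 is valid in May, giving May 25, 1855.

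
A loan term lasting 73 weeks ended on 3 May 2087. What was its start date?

December 8, 2085

Subtracting 73 weeks = 511 days from May 3, 2087.
Going back 3 days from May 3, 2087 reaches the end of the previous month; 511 − 3 = 508 left.
April 2087 has 30 days: 508 − 30 = 478 left.
March 2087 has 31 days: 478 − 31 = 447 left.
February 2087 has 28 days (2087 is not a leap year): 447 − 28 = 419 left.
January 2087 has 31 days: 419 − 31 = 388 left.
December 2086 has 31 days: 388 − 31 = 357 left.
November 2086 has 30 days: 357 − 30 = 327 left.
October 2086 has 31 days: 327 − 31 = 296 left.
September 2086 has 30 days: 296 − 30 = 266 left.
August 2086 has 31 days: 266 − 31 = 235 left.
July 2086 has 31 days: 235 − 31 = 204 left.
June 2086 has 30 days: 204 − 30 = 174 left.
May 2086 has 31 days: 174 − 31 = 143 left.
April 2086 has 30 days: 143 − 30 = 113 left.
March 2086 has 31 days: 113 − 31 = 82 left.
February 2086 has 28 days (2086 is not a leap year): 82 − 28 = 54 left.
January 2086 has 31 days: 54 − 31 = 23 left.
December 2085 has 31 days; 31 − 23 = 8 → December 8, 2085.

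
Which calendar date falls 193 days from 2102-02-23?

September 4, 2102

Counting forward 193 days from February 23, 2102.
February has 28 days, so 28 − 23 = 5 days remain after February 23, 2102; 193 − 5 = 188 left.
March 2102 has 31 days: 188 − 31 = 157 left.
April 2102 has 30 days: 157 − 30 = 127 left.
May 2102 has 31 days: 127 − 31 = 96 left.
June 2102 has 30 days: 96 − 30 = 66 left.
July 2102 has 31 days: 66 − 31 = 35 left.
August 2102 has 31 days: 35 − 31 = 4 left.
4 days into September 2102 → September 4, 2102.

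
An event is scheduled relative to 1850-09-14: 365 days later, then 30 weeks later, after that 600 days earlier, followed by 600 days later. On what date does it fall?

Adding 365 days from September 14, 1850:
September has 30 days, so 30 − 14 = 16 days remain after September 14, 1850; 365 − 16 = 349 left.
October 1850 has 31 days: 349 − 31 = 318 left.
November 1850 has 30 days: 318 − 30 = 288 left.
December 1850 has 31 days: 288 − 31 = 257 left.
January 1851 has 31 days: 257 − 31 = 226 left.
February 1851 has 28 days (1851 is not a leap year): 226 − 28 = 198 left.
March 1851 has 31 days: 198 − 31 = 167 left.
April 1851 has 30 days: 167 − 30 = 137 left.
May 1851 has 31 days: 137 − 31 = 106 left.
June 1851 has 30 days: 106 − 30 = 76 left.
July 1851 has 31 days: 76 − 31 = 45 left.
August 1851 has 31 days: 45 − 31 = 14 left.
14 days into September 1851 → September 14, 1851.
Advancing 30 weeks (= 210 days) from September 14, 1851:
September has 30 days, so 30 − 14 = 16 days remain after September 14, 1851; 210 − 16 = 194 left.
October 1851 has 31 days: 194 − 31 = 163 left.
November 1851 has 30 days: 163 − 30 = 133 left.
December 1851 has 31 days: 133 − 31 = 102 left.
January 1852 has 31 days: 102 − 31 = 71 left.
February 1852 has 29 days (1852 is a leap year): 71 − 29 = 42 left.
March 1852 has 31 days: 42 − 31 = 11 left.
11 days into April 1852 → April 11, 1852.
Counting back 600 days from April 11, 1852:
Going back 11 days from April 11, 1852 reaches the end of the previous month; 600 − 11 = 589 left.
March 1852 has 31 days: 589 − 31 = 558 left.
February 1852 has 29 days (1852 is a leap year): 558 − 29 = 529 left.
January 1852 has 31 days: 529 − 31 = 498 left.
December 1851 has 31 days: 498 − 31 = 467 left.
November 1851 has 30 days: 467 − 30 = 437 left.
October 1851 has 31 days: 437 − 31 = 406 left.
September 1851 has 30 days: 406 − 30 = 376 left.
August 1851 has 31 days: 376 − 31 = 345 left.
July 1851 has 31 days: 345 − 31 = 314 left.
June 1851 has 30 days: 314 − 30 = 284 left.
May 1851 has 31 days: 284 − 31 = 253 left.
April 1851 has 30 days: 253 − 30 = 223 left.
March 1851 has 31 days: 223 − 31 = 192 left.
February 1851 has 28 days (1851 is not a leap year): 192 − 28 = 164 left.
January 1851 has 31 days: 164 − 31 = 133 left.
December 1850 has 31 days: 133 − 31 = 102 left.
November 1850 has 30 days: 102 − 30 = 72 left.
October 1850 has 31 days: 72 − 31 = 41 left.
September 1850 has 30 days: 41 − 30 = 11 left.
August 1850 has 31 days; 31 − 11 = 20 → August 20, 1850.
Adding 600 days from August 20, 1850:
August has 31 days, so 31 − 20 = 11 days remain after August 20, 1850; 600 − 11 = 589 left.
September 1850 has 30 days: 589 − 30 = 559 left.
October 1850 has 31 days: 559 − 31 = 528 left.
November 1850 has 30 days: 528 − 30 = 498 left.
December 1850 has 31 days: 498 − 31 = 467 left.
January 1851 has 31 days: 467 − 31 = 436 left.
February 1851 has 28 days (1851 is not a leap year): 436 − 28 = 408 left.
March 1851 has 31 days: 408 − 31 = 377 left.
April 1851 has 30 days: 377 − 30 = 347 left.
May 1851 has 31 days: 347 − 31 = 316 left.
June 1851 has 30 days: 316 − 30 = 286 left.
July 1851 has 31 days: 286 − 31 = 255 left.
August 1851 has 31 days: 255 − 31 = 224 left.
September 1851 has 30 days: 224 − 30 = 194 left.
October 1851 has 31 days: 194 − 31 = 163 left.
November 1851 has 30 days: 163 − 30 = 133 left.
December 1851 has 31 days: 133 − 31 = 102 left.
January 1852 has 31 days: 102 − 31 = 71 left.
February 1852 has 29 days (1852 is a leap year): 71 − 29 = 42 left.
March 1852 has 31 days: 42 − 31 = 11 left.
11 days into April 1852 → April 11, 1852.

April 11, 1852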